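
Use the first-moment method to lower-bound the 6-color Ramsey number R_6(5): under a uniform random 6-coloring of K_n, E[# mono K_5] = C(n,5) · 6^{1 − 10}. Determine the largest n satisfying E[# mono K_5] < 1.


We need C(n, 5) · 6^{1 − 10} < 1, i.e. C(n, 5) < 6^{10 − 1} = 10077696.
Check values of n near the boundary:
  n = 63: C(63, 5) = 7028847; 7028847 < 10077696? YES
  n = 64: C(64, 5) = 7624512; 7624512 < 10077696? YES
  n = 65: C(65, 5) = 8259888; 8259888 < 10077696? YES
  n = 66: C(66, 5) = 8936928; 8936928 < 10077696? YES
  n = 67: C(67, 5) = 9657648; 9657648 < 10077696? YES
  n = 68: C(68, 5) = 10424128; 10424128 < 10077696? NO
The largest n with C(n, 5) < 10077696 is n = 67 (where E[X] = 67067/69984 ≈ 0.9583190). Hence R_6(5) > 67, i.e. R_6(5) ≥ 68.

Largest n = 67; hence R_6(5) > 67.


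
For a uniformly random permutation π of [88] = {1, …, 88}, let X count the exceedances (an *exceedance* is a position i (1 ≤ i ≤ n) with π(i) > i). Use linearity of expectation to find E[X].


Write X = Σ_{i=1}^{88} X_i, where X_i = 1_{π(i) > i}.
For each fixed i, π(i) is uniform over {1, …, 88} (marginal of a uniform permutation), so P[π(i) > i] = (n − i)/n. Summing: Σ_{i=1}^{88} (n − i)/n = (0 + 1 + … + 87)/88 = 88(88 − 1)/(2·88) = (88 − 1)/2.
Hence E[X] = Σ_{i=1}^{88} (88 − i)/88 = 87/2 ≈ 43.500.

E[X] = 87/2 = 43.500.


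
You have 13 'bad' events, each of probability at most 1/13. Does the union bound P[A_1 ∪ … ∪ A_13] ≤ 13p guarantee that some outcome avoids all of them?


Union bound: P[∪_{i=1}^{13} A_i] ≤ Σ_i P[A_i] ≤ 13·p = 13·(1/13) = 1.
Numerically: 1 ≈ 1.000000.
Is 1 < 1? NO.
Since the bound 1 is ≥ 1, the union bound is uninformative here; it does NOT by itself certify existence.

13·p = 1 ≈ 1.000000; existence NOT certified by the union bound.


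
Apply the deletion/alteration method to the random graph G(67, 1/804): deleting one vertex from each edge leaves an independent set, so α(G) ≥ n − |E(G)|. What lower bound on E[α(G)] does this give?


E[|E(G)|] = C(67, 2)·p = 2211 · (1/804) = 11/4.
E[α(G)] ≥ n − E[|E(G)|] = 67 − 11/4 = 257/4.
Numerically: ≈ 64.2500.
(This is only a lower bound; the true E[α(G)] may be larger.)

E[α(G)] ≥ 257/4 ≈ 64.2500.


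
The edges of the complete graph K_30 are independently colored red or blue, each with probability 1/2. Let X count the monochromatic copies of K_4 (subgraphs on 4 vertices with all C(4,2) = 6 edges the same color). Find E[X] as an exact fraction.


Let X = Σ_S X_S over the C(30, 4) = 27405 subsets S of size 4, where X_S = 1 if the K_4 on S is monochromatic.
For a fixed S, the K_4 on S has C(4, 2) = 6 edges. P[all 6 edges red] = (1/2)^6, and likewise for blue, so P[monochromatic] = 2·(1/2)^6 = 2^{1 − 6} = 1/32.
Summing: E[X] = C(30, 4) · 2^{1 − 6} = 27405 · 1/32 = 27405/32.
Numerically: E[X] ≈ 856.406.

E[X] = C(30,4)·2^(1−C(4,2)) = 27405/32 ≈ 856.406.


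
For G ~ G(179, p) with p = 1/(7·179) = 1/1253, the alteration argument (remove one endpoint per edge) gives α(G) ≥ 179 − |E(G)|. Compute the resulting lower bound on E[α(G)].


E[|E(G)|] = C(179, 2)·p = 15931 · (1/1253) = 89/7.
E[α(G)] ≥ n − E[|E(G)|] = 179 − 89/7 = 1164/7.
Numerically: ≈ 166.286.
(This is only a lower bound; the true E[α(G)] may be larger.)

E[α(G)] ≥ 1164/7 ≈ 166.286.


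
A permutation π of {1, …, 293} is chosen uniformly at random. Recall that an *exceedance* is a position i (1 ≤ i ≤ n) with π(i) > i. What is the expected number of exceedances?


Write X = Σ_{i=1}^{293} X_i, where X_i = 1_{π(i) > i}.
For each fixed i, π(i) is uniform over {1, …, 293} (marginal of a uniform permutation), so P[π(i) > i] = (n − i)/n. Summing: Σ_{i=1}^{293} (n − i)/n = (0 + 1 + … + 292)/293 = 293(293 − 1)/(2·293) = (293 − 1)/2.
Hence E[X] = Σ_{i=1}^{293} (293 − i)/293 = 146 ≈ 146.0000.

E[X] = 146 = 146.0000.


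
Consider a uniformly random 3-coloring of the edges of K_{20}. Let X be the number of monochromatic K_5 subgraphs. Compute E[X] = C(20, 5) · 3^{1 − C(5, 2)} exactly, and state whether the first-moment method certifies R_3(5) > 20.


E[X] = C(20, 5) · 3^{1 − 10} = 15504 · 3^{−9} = 15504/19683.
As a reduced fraction: E[X] = 5168/6561 ≈ 0.7877.
Is E[X] < 1? YES.
Since E[X] < 1, there exists a 3-coloring of K_{20} with no monochromatic K_5; hence R_3(5) > 20.

E[X] = 5168/6561 ≈ 0.7877; E[X] < 1, so R_3(5) > 20.


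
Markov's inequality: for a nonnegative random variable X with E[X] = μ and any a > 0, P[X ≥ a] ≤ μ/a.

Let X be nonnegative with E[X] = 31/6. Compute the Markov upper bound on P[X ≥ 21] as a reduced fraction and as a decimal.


μ = E[X] = 31/6, a = 21.
Markov: P[X ≥ 21] ≤ μ/a = (31/6)/21 = 31/126.
Numerically: ≈ 0.2460.
(Since a = 21 > μ = 5.1667, the bound 31/126 is < 1 and informative.)

P[X ≥ 21] ≤ 31/126 ≈ 0.2460.


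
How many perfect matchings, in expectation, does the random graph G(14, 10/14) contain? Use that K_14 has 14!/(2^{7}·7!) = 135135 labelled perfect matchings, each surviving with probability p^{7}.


K_14 has 14!/(2^{7}·7!) = 135135 labelled perfect matchings.
For each such perfect matching H, let X_H = 1 if all 7 edges of H are present in G. Then P[X_H = 1] = p^{7} = (5/7)^{7} = 78125/823543.
Summing the indicators: E[X] = Σ_H E[X_H] = 135135 · p^{7} = 135135 · 78125/823543 = 1508203125/117649.
Numerically: E[X] ≈ 12820.

E[X] = 135135 · (5/7)^{7} = 1508203125/117649 ≈ 12820.


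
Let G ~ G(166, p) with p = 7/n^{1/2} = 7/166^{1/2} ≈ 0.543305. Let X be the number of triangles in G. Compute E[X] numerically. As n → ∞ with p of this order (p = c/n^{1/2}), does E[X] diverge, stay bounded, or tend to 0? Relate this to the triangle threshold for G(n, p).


Number of potential triangles: C(166, 3) = 748660.
Each occurs with probability p³ ≈ (0.543305)³ ≈ 1.60373271e-01.
By linearity: E[X] = C(166, 3)·p³ ≈ 748660 · 1.60373271e-01 ≈ 120065.053273.
Since α = 1/2 < 1, p = c/n^{1/2} ≫ 1/n is above the triangle threshold p ~ 1/n. Asymptotically E[X] ~ (c³/6)·n^{3(1−α)} = (7³/6)·n^{1.5} → ∞; triangles are abundant w.h.p.

E[X] ≈ 120065.053273; in regime p = Θ(1/n^{1/2}) E[X] diverges (above the triangle threshold p ~ 1/n).


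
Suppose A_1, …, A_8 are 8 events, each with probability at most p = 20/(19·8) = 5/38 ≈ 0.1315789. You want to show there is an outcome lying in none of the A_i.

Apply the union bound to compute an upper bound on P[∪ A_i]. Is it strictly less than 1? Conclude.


Union bound: P[∪_{i=1}^{8} A_i] ≤ Σ_i P[A_i] ≤ 8·p = 8·(5/38) = 20/19.
Numerically: 20/19 ≈ 1.0526316.
Is 20/19 < 1? NO.
Since the bound 20/19 is ≥ 1, the union bound is uninformative here; it does NOT by itself certify existence.

8·p = 20/19 ≈ 1.0526316; existence NOT certified by the union bound.


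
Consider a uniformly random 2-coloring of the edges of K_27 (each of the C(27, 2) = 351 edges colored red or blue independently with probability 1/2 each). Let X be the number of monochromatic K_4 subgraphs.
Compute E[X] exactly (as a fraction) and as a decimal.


Let X = Σ_S X_S over the C(27, 4) = 17550 subsets S of size 4, where X_S = 1 if the K_4 on S is monochromatic.
For a fixed S, the K_4 on S has C(4, 2) = 6 edges. P[all 6 edges red] = (1/2)^6, and likewise for blue, so P[monochromatic] = 2·(1/2)^6 = 2^{1 − 6} = 1/32.
By linearity of expectation: E[X] = C(27, 4) · 2^{1 − 6} = 17550 · 1/32 = 8775/16.
Numerically: E[X] ≈ 548.438.

E[X] = C(27,4)·2^(1−C(4,2)) = 8775/16 ≈ 548.438.


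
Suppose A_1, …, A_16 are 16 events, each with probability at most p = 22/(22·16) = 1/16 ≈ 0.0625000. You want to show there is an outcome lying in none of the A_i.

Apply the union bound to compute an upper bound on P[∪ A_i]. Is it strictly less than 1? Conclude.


Union bound: P[∪_{i=1}^{16} A_i] ≤ Σ_i P[A_i] ≤ 16·p = 16·(1/16) = 1.
Numerically: 1 ≈ 1.0000000.
Is 1 < 1? NO.
Since the bound 1 is ≥ 1, the union bound is uninformative here; it does NOT by itself certify existence.

16·p = 1 ≈ 1.0000000; existence NOT certified by the union bound.


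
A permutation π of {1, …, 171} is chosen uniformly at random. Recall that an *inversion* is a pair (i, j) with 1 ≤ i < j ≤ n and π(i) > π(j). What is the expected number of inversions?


Write X = Σ X_I over the C(171, 2) = 14535 pairs i < j, with X_I the indicator of one inversion.
There are 14535 indicators.
For each fixed pair i < j, the values π(i) and π(j) are two distinct elements of {1, …, 171} in uniformly random order; by symmetry P[π(i) > π(j)] = 1/2.
By linearity: E[X] = 14535 · (1/2) = C(171, 2) · (1/2) = 14535/2 = 14535/2 ≈ 7267.5000.

E[X] = 14535/2 = 7267.5000.


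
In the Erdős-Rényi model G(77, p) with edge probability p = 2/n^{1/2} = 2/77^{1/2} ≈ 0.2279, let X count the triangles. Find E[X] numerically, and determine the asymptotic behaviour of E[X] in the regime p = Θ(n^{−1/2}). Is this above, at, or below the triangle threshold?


Number of potential triangles: C(77, 3) = 73150.
Each occurs with probability p³ ≈ (0.2279)³ ≈ 1.184006e-02.
By linearity: E[X] = C(77, 3)·p³ ≈ 73150 · 1.184006e-02 ≈ 866.1004.
Since α = 1/2 < 1, p = c/n^{1/2} ≫ 1/n is above the triangle threshold p ~ 1/n. Asymptotically E[X] ~ (c³/6)·n^{3(1−α)} = (2³/6)·n^{1.5} → ∞; triangles are abundant w.h.p.

E[X] ≈ 866.1004; in regime p = Θ(1/n^{1/2}) E[X] diverges (above the triangle threshold p ~ 1/n).


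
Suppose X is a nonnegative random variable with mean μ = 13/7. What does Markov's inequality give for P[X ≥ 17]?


μ = E[X] = 13/7, a = 17.
Markov: P[X ≥ 17] ≤ μ/a = (13/7)/17 = 13/119.
Numerically: ≈ 0.10924.
(Since a = 17 > μ = 1.85714, the bound 13/119 is < 1 and informative.)

P[X ≥ 17] ≤ 13/119 ≈ 0.10924.


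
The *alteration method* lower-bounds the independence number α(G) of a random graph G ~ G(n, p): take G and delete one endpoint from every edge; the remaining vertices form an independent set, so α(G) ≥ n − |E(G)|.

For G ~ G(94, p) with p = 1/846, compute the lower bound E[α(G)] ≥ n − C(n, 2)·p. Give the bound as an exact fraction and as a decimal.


E[|E(G)|] = C(94, 2)·p = 4371 · (1/846) = 31/6.
E[α(G)] ≥ n − E[|E(G)|] = 94 − 31/6 = 533/6.
Numerically: ≈ 88.83333.
(This is only a lower bound; the true E[α(G)] may be larger.)

E[α(G)] ≥ 533/6 ≈ 88.83333.


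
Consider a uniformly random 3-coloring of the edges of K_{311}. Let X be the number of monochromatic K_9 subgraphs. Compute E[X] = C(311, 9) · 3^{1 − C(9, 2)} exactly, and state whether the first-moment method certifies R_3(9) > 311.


E[X] = C(311, 9) · 3^{1 − 36} = 66733530156060130 · 3^{−35} = 66733530156060130/50031545098999707.
As a reduced fraction: E[X] = 66733530156060130/50031545098999707 ≈ 1.334.
Is E[X] < 1? NO.
Since E[X] ≥ 1, the first-moment bound is inconclusive at n = 311; it does NOT by itself certify R_3(9) > 311.

E[X] = 66733530156060130/50031545098999707 ≈ 1.334; E[X] ≥ 1; first-moment method inconclusive here.


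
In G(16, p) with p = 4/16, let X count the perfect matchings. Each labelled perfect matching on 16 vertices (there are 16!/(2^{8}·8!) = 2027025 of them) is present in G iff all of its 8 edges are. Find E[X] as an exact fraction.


K_16 has 16!/(2^{8}·8!) = 2027025 labelled perfect matchings.
For each such perfect matching H, let X_H = 1 if all 8 edges of H are present in G. Then P[X_H = 1] = p^{8} = (1/4)^{8} = 1/65536.
Summing the indicators: E[X] = Σ_H E[X_H] = 2027025 · p^{8} = 2027025 · 1/65536 = 2027025/65536.
Numerically: E[X] ≈ 30.9.

E[X] = 2027025 · (1/4)^{8} = 2027025/65536 ≈ 30.9.


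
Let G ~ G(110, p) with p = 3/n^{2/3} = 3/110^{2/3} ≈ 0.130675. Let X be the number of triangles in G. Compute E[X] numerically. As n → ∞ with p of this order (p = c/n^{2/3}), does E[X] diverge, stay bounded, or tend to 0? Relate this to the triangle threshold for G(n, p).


Number of potential triangles: C(110, 3) = 215820.
Each occurs with probability p³ ≈ (0.130675)³ ≈ 2.23140496e-03.
By linearity: E[X] = C(110, 3)·p³ ≈ 215820 · 2.23140496e-03 ≈ 481.581818.
Since α = 2/3 < 1, p = c/n^{2/3} ≫ 1/n is above the triangle threshold p ~ 1/n. Asymptotically E[X] ~ (c³/6)·n^{3(1−α)} = (3³/6)·n^{1} → ∞; triangles are abundant w.h.p.

E[X] ≈ 481.581818; in regime p = Θ(1/n^{2/3}) E[X] diverges (above the triangle threshold p ~ 1/n).


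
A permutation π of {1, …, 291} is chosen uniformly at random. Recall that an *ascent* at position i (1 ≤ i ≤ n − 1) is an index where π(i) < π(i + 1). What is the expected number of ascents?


Write X = Σ X_I over i = 1, …, 290, with X_I the indicator of one ascent.
There are 290 indicators.
For each fixed i, the pair (π(i), π(i+1)) is a uniformly random ordered pair of distinct values from {1, …, 291}; by symmetry P[π(i) < π(i+1)] = 1/2.
By linearity: E[X] = 290 · (1/2) = (291 − 1) · (1/2) = 145 ≈ 145.000.

E[X] = 145 = 145.000.


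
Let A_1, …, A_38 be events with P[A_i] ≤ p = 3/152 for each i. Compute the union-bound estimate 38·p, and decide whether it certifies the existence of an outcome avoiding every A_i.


Union bound: P[∪_{i=1}^{38} A_i] ≤ Σ_i P[A_i] ≤ 38·p = 38·(3/152) = 3/4.
Numerically: 3/4 ≈ 0.75000.
Is 3/4 < 1? YES.
Since P[∪ A_i] ≤ 3/4 < 1, the complement has P[∩ A_i^c] ≥ 1 − 3/4 = 1/4 > 0, so some outcome avoids every A_i.

38·p = 3/4 ≈ 0.75000; existence CERTIFIED by the union bound.


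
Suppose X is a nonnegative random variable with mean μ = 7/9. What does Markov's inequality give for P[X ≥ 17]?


μ = E[X] = 7/9, a = 17.
Markov: P[X ≥ 17] ≤ μ/a = (7/9)/17 = 7/153.
Numerically: ≈ 0.046.
(Since a = 17 > μ = 0.778, the bound 7/153 is < 1 and informative.)

P[X ≥ 17] ≤ 7/153 ≈ 0.046.


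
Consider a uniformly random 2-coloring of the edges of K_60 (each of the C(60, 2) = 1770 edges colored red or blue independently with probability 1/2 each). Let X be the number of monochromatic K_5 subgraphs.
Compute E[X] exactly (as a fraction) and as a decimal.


Let X = Σ_S X_S over the C(60, 5) = 5461512 subsets S of size 5, where X_S = 1 if the K_5 on S is monochromatic.
For a fixed S, the K_5 on S has C(5, 2) = 10 edges. P[all 10 edges red] = (1/2)^10, and likewise for blue, so P[monochromatic] = 2·(1/2)^10 = 2^{1 − 10} = 1/512.
By linearity: E[X] = C(60, 5) · 2^{1 − 10} = 5461512 · 1/512 = 682689/64.
Numerically: E[X] ≈ 10667.01562.

E[X] = C(60,5)·2^(1−C(5,2)) = 682689/64 ≈ 10667.01562.


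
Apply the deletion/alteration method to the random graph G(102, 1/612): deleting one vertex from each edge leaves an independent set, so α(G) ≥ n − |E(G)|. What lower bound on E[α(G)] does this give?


E[|E(G)|] = C(102, 2)·p = 5151 · (1/612) = 101/12.
E[α(G)] ≥ n − E[|E(G)|] = 102 − 101/12 = 1123/12.
Numerically: ≈ 93.583333.
(This is only a lower bound; the true E[α(G)] may be larger.)

E[α(G)] ≥ 1123/12 ≈ 93.583333.


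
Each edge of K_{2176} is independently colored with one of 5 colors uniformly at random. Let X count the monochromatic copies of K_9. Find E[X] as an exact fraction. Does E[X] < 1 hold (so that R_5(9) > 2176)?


E[X] = C(2176, 9) · 5^{1 − 36} = 2964644298134342657641600 · 5^{−35} = 2964644298134342657641600/2910383045673370361328125.
As a reduced fraction: E[X] = 118585771925373706305664/116415321826934814453125 ≈ 1.0186.
Is E[X] < 1? NO.
Since E[X] ≥ 1, the first-moment bound is inconclusive at n = 2176; it does NOT by itself certify R_5(9) > 2176.

E[X] = 118585771925373706305664/116415321826934814453125 ≈ 1.0186; E[X] ≥ 1; first-moment method inconclusive here.


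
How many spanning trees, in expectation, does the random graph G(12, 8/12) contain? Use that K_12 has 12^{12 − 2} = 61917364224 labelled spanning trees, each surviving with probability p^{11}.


K_12 has 12^{12 − 2} = 61917364224 labelled spanning trees.
For each such spanning tree H, let X_H = 1 if all 11 edges of H are present in G. Then P[X_H = 1] = p^{11} = (2/3)^{11} = 2048/177147.
By linearity of expectation: E[X] = Σ_H E[X_H] = 61917364224 · p^{11} = 61917364224 · 2048/177147 = 2147483648/3.
Numerically: E[X] ≈ 7.158e+08.

E[X] = 61917364224 · (2/3)^{11} = 2147483648/3 ≈ 7.158e+08.


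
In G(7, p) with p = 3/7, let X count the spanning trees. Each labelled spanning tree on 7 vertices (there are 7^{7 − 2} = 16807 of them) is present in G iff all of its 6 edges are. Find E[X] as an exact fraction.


K_7 has 7^{7 − 2} = 16807 labelled spanning trees.
For each such spanning tree H, let X_H = 1 if all 6 edges of H are present in G. Then P[X_H = 1] = p^{6} = (3/7)^{6} = 729/117649.
By linearity: E[X] = Σ_H E[X_H] = 16807 · p^{6} = 16807 · 729/117649 = 729/7.
Numerically: E[X] ≈ 104.143.

E[X] = 16807 · (3/7)^{6} = 729/7 ≈ 104.143.


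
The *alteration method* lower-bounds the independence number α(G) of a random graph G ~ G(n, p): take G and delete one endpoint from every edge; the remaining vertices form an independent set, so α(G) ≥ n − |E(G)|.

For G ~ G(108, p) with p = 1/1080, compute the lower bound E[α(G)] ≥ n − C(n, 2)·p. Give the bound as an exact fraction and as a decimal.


E[|E(G)|] = C(108, 2)·p = 5778 · (1/1080) = 107/20.
E[α(G)] ≥ n − E[|E(G)|] = 108 − 107/20 = 2053/20.
Numerically: ≈ 102.65000.
(This is only a lower bound; the true E[α(G)] may be larger.)

E[α(G)] ≥ 2053/20 ≈ 102.65000.


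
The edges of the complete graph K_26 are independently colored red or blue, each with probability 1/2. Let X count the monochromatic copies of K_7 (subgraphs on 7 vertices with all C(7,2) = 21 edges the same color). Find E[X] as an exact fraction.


Let X = Σ_S X_S over the C(26, 7) = 657800 subsets S of size 7, where X_S = 1 if the K_7 on S is monochromatic.
For a fixed S, the K_7 on S has C(7, 2) = 21 edges. P[all 21 edges red] = (1/2)^21, and likewise for blue, so P[monochromatic] = 2·(1/2)^21 = 2^{1 − 21} = 1/1048576.
By linearity: E[X] = C(26, 7) · 2^{1 − 21} = 657800 · 1/1048576 = 82225/131072.
Numerically: E[X] ≈ 0.627327.

E[X] = C(26,7)·2^(1−C(7,2)) = 82225/131072 ≈ 0.627327.


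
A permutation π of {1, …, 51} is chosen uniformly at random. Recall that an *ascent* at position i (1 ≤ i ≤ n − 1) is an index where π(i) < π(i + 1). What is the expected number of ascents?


Write X = Σ X_I over i = 1, …, 50, with X_I the indicator of one ascent.
There are 50 indicators.
For each fixed i, the pair (π(i), π(i+1)) is a uniformly random ordered pair of distinct values from {1, …, 51}; by symmetry P[π(i) < π(i+1)] = 1/2.
By linearity: E[X] = 50 · (1/2) = (51 − 1) · (1/2) = 25 ≈ 25.000000.

E[X] = 25 = 25.000000.


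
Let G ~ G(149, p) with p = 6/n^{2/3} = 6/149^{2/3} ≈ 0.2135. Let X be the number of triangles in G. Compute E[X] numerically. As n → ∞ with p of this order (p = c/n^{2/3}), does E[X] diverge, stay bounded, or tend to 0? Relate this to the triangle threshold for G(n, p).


Number of potential triangles: C(149, 3) = 540274.
Each occurs with probability p³ ≈ (0.2135)³ ≈ 9.729291e-03.
By linearity: E[X] = C(149, 3)·p³ ≈ 540274 · 9.729291e-03 ≈ 5256.4832.
Since α = 2/3 < 1, p = c/n^{2/3} ≫ 1/n is above the triangle threshold p ~ 1/n. Asymptotically E[X] ~ (c³/6)·n^{3(1−α)} = (6³/6)·n^{1} → ∞; triangles are abundant w.h.p.

E[X] ≈ 5256.4832; in regime p = Θ(1/n^{2/3}) E[X] diverges (above the triangle threshold p ~ 1/n).


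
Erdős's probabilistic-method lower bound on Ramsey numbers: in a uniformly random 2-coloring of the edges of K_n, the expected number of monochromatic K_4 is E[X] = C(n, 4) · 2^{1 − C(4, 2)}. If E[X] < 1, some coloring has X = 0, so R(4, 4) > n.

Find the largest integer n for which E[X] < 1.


We need C(n, 4) · 2^{1 − 6} < 1, i.e. C(n, 4) < 2^{6 − 1} = 32.
Check values of n near the boundary:
  n = 4: C(4, 4) = 1; 1 < 32? YES
  n = 5: C(5, 4) = 5; 5 < 32? YES
  n = 6: C(6, 4) = 15; 15 < 32? YES
  n = 7: C(7, 4) = 35; 35 < 32? NO
  n = 8: C(8, 4) = 70; 70 < 32? NO
The largest n with C(n, 4) < 32 is n = 6 (where E[X] = 15/32 ≈ 0.4687500). Hence R(4, 4) > 6, i.e. R(4, 4) ≥ 7.

Largest n = 6; hence R(4, 4) > 6.


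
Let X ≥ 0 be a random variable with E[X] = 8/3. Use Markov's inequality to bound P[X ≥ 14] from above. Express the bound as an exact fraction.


μ = E[X] = 8/3, a = 14.
Markov: P[X ≥ 14] ≤ μ/a = (8/3)/14 = 4/21.
Numerically: ≈ 0.190.
(Since a = 14 > μ = 2.667, the bound 4/21 is < 1 and informative.)

P[X ≥ 14] ≤ 4/21 ≈ 0.190.


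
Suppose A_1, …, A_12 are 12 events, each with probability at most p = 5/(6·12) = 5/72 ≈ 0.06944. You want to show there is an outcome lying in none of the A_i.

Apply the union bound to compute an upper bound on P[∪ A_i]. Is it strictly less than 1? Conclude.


Union bound: P[∪_{i=1}^{12} A_i] ≤ Σ_i P[A_i] ≤ 12·p = 12·(5/72) = 5/6.
Numerically: 5/6 ≈ 0.83333.
Is 5/6 < 1? YES.
Since P[∪ A_i] ≤ 5/6 < 1, the complement has P[∩ A_i^c] ≥ 1 − 5/6 = 1/6 > 0, so some outcome avoids every A_i.

12·p = 5/6 ≈ 0.83333; existence CERTIFIED by the union bound.


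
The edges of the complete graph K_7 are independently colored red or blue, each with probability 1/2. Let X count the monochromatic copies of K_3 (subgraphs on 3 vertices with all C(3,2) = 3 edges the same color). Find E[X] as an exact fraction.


Let X = Σ_S X_S over the C(7, 3) = 35 subsets S of size 3, where X_S = 1 if the K_3 on S is monochromatic.
For a fixed S, the K_3 on S has C(3, 2) = 3 edges. P[all 3 edges red] = (1/2)^3, and likewise for blue, so P[monochromatic] = 2·(1/2)^3 = 2^{1 − 3} = 1/4.
By linearity: E[X] = C(7, 3) · 2^{1 − 3} = 35 · 1/4 = 35/4.
Numerically: E[X] ≈ 8.75000.

E[X] = C(7,3)·2^(1−C(3,2)) = 35/4 ≈ 8.75000.


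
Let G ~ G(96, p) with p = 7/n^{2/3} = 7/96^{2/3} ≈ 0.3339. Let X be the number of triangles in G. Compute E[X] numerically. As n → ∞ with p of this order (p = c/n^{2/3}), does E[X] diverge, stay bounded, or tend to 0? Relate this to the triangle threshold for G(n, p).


Number of potential triangles: C(96, 3) = 142880.
Each occurs with probability p³ ≈ (0.3339)³ ≈ 3.721788e-02.
By linearity: E[X] = C(96, 3)·p³ ≈ 142880 · 3.721788e-02 ≈ 5317.6910.
Since α = 2/3 < 1, p = c/n^{2/3} ≫ 1/n is above the triangle threshold p ~ 1/n. Asymptotically E[X] ~ (c³/6)·n^{3(1−α)} = (7³/6)·n^{1} → ∞; triangles are abundant w.h.p.

E[X] ≈ 5317.6910; in regime p = Θ(1/n^{2/3}) E[X] diverges (above the triangle threshold p ~ 1/n).


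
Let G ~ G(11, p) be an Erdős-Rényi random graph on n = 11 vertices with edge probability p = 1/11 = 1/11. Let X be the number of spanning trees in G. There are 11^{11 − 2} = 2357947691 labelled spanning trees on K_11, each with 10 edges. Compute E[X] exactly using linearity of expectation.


K_11 has 11^{11 − 2} = 2357947691 labelled spanning trees.
For each such spanning tree H, let X_H = 1 if all 10 edges of H are present in G. Then P[X_H = 1] = p^{10} = (1/11)^{10} = 1/25937424601.
By linearity of expectation: E[X] = Σ_H E[X_H] = 2357947691 · p^{10} = 2357947691 · 1/25937424601 = 1/11.
Numerically: E[X] ≈ 0.0909091.

E[X] = 2357947691 · (1/11)^{10} = 1/11 ≈ 0.0909091.


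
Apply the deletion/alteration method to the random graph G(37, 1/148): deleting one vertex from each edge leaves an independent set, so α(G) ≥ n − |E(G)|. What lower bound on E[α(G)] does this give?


E[|E(G)|] = C(37, 2)·p = 666 · (1/148) = 9/2.
E[α(G)] ≥ n − E[|E(G)|] = 37 − 9/2 = 65/2.
Numerically: ≈ 32.50000.
(This is only a lower bound; the true E[α(G)] may be larger.)

E[α(G)] ≥ 65/2 ≈ 32.50000.


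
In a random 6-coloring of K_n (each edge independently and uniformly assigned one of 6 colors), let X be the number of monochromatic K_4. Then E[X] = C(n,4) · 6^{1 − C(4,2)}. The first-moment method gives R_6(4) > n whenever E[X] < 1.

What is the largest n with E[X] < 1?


We need C(n, 4) · 6^{1 − 6} < 1, i.e. C(n, 4) < 6^{6 − 1} = 7776.
Check values of n near the boundary:
  n = 18: C(18, 4) = 3060; 3060 < 7776? YES
  n = 19: C(19, 4) = 3876; 3876 < 7776? YES
  n = 20: C(20, 4) = 4845; 4845 < 7776? YES
  n = 21: C(21, 4) = 5985; 5985 < 7776? YES
  n = 22: C(22, 4) = 7315; 7315 < 7776? YES
  n = 23: C(23, 4) = 8855; 8855 < 7776? NO
  n = 24: C(24, 4) = 10626; 10626 < 7776? NO
The largest n with C(n, 4) < 7776 is n = 22 (where E[X] = 7315/7776 ≈ 0.941). Hence R_6(4) > 22, i.e. R_6(4) ≥ 23.

Largest n = 22; hence R_6(4) > 22.


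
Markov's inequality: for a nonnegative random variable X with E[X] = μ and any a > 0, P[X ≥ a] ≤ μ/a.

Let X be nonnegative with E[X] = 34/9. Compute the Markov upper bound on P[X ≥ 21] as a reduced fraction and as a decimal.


μ = E[X] = 34/9, a = 21.
Markov: P[X ≥ 21] ≤ μ/a = (34/9)/21 = 34/189.
Numerically: ≈ 0.17989.
(Since a = 21 > μ = 3.77778, the bound 34/189 is < 1 and informative.)

P[X ≥ 21] ≤ 34/189 ≈ 0.17989.


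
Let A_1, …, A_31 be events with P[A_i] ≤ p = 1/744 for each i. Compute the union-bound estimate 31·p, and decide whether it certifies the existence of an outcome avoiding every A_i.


Union bound: P[∪_{i=1}^{31} A_i] ≤ Σ_i P[A_i] ≤ 31·p = 31·(1/744) = 1/24.
Numerically: 1/24 ≈ 0.0416667.
Is 1/24 < 1? YES.
Since P[∪ A_i] ≤ 1/24 < 1, the complement has P[∩ A_i^c] ≥ 1 − 1/24 = 23/24 > 0, so some outcome avoids every A_i.

31·p = 1/24 ≈ 0.0416667; existence CERTIFIED by the union bound.


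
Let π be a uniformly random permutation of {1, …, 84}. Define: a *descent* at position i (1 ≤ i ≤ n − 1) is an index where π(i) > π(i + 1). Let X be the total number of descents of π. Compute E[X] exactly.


Write X = Σ X_I over i = 1, …, 83, with X_I the indicator of one descent.
There are 83 indicators.
For each fixed i, the pair (π(i), π(i+1)) is a uniformly random ordered pair of distinct values from {1, …, 84}; by symmetry P[π(i) > π(i+1)] = 1/2.
By linearity: E[X] = 83 · (1/2) = (84 − 1) · (1/2) = 83/2 ≈ 41.500.

E[X] = 83/2 = 41.500.


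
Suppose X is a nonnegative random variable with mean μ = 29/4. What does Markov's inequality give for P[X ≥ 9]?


μ = E[X] = 29/4, a = 9.
Markov: P[X ≥ 9] ≤ μ/a = (29/4)/9 = 29/36.
Numerically: ≈ 0.805556.
(Since a = 9 > μ = 7.250000, the bound 29/36 is < 1 and informative.)

P[X ≥ 9] ≤ 29/36 ≈ 0.805556.


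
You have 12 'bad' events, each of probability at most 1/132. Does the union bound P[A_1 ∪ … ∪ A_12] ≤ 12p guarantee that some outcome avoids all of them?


Union bound: P[∪_{i=1}^{12} A_i] ≤ Σ_i P[A_i] ≤ 12·p = 12·(1/132) = 1/11.
Numerically: 1/11 ≈ 0.091.
Is 1/11 < 1? YES.
Since P[∪ A_i] ≤ 1/11 < 1, the complement has P[∩ A_i^c] ≥ 1 − 1/11 = 10/11 > 0, so some outcome avoids every A_i.

12·p = 1/11 ≈ 0.091; existence CERTIFIED by the union bound.


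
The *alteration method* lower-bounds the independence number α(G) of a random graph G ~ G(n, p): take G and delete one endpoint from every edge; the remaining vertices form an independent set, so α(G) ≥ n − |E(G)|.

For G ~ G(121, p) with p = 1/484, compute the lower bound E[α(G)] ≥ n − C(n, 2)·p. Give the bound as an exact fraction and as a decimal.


E[|E(G)|] = C(121, 2)·p = 7260 · (1/484) = 15.
E[α(G)] ≥ n − E[|E(G)|] = 121 − 15 = 106.
Numerically: ≈ 106.0000.
(This is only a lower bound; the true E[α(G)] may be larger.)

E[α(G)] ≥ 106 ≈ 106.0000.


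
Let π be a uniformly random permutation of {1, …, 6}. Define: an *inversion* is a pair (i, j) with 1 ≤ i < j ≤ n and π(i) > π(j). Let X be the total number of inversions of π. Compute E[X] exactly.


Write X = Σ X_I over the C(6, 2) = 15 pairs i < j, with X_I the indicator of one inversion.
There are 15 indicators.
For each fixed pair i < j, the values π(i) and π(j) are two distinct elements of {1, …, 6} in uniformly random order; by symmetry P[π(i) > π(j)] = 1/2.
By linearity: E[X] = 15 · (1/2) = C(6, 2) · (1/2) = 15/2 = 15/2 ≈ 7.500.

E[X] = 15/2 = 7.500.


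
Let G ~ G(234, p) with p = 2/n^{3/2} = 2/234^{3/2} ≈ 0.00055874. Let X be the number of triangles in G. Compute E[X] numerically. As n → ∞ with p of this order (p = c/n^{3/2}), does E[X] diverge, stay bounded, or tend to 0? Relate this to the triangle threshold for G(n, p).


Number of potential triangles: C(234, 3) = 2108184.
Each occurs with probability p³ ≈ (0.00055874)³ ≈ 1.7442897e-10.
By linearity: E[X] = C(234, 3)·p³ ≈ 2108184 · 1.7442897e-10 ≈ 0.00037.
Since α = 3/2 > 1, p = c/n^{3/2} = o(1/n) is below the triangle threshold p ~ 1/n. Asymptotically E[X] ~ (c³/6)·n^{3(1−α)} = (2³/6)·n^{-1.5} → 0, so by Markov's inequality G has no triangles w.h.p.

E[X] ≈ 0.00037; in regime p = Θ(1/n^{3/2}) E[X] tends to 0 (below the triangle threshold p ~ 1/n).


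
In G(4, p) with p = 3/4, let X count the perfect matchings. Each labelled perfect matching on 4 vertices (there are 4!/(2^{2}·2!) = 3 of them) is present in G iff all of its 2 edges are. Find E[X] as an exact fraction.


K_4 has 4!/(2^{2}·2!) = 3 labelled perfect matchings.
For each such perfect matching H, let X_H = 1 if all 2 edges of H are present in G. Then P[X_H = 1] = p^{2} = (3/4)^{2} = 9/16.
By linearity: E[X] = Σ_H E[X_H] = 3 · p^{2} = 3 · 9/16 = 27/16.
Numerically: E[X] ≈ 1.688.

E[X] = 3 · (3/4)^{2} = 27/16 ≈ 1.688.


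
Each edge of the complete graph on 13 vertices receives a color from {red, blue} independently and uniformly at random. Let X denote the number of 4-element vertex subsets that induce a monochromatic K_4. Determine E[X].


Let X = Σ_S X_S over the C(13, 4) = 715 subsets S of size 4, where X_S = 1 if the K_4 on S is monochromatic.
For a fixed S, the K_4 on S has C(4, 2) = 6 edges. P[all 6 edges red] = (1/2)^6, and likewise for blue, so P[monochromatic] = 2·(1/2)^6 = 2^{1 − 6} = 1/32.
Summing: E[X] = C(13, 4) · 2^{1 − 6} = 715 · 1/32 = 715/32.
Numerically: E[X] ≈ 22.3438.

E[X] = C(13,4)·2^(1−C(4,2)) = 715/32 ≈ 22.3438.


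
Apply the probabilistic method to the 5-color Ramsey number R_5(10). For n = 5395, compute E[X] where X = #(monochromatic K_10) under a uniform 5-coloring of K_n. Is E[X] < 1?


E[X] = C(5395, 10) · 5^{1 − 45} = 5708563736675616143322765475706 · 5^{−44} = 5708563736675616143322765475706/5684341886080801486968994140625.
As a reduced fraction: E[X] = 5708563736675616143322765475706/5684341886080801486968994140625 ≈ 1.004261.
Is E[X] < 1? NO.
Since E[X] ≥ 1, the first-moment bound is inconclusive at n = 5395; it does NOT by itself certify R_5(10) > 5395.

E[X] = 5708563736675616143322765475706/5684341886080801486968994140625 ≈ 1.004261; E[X] ≥ 1; first-moment method inconclusive here.


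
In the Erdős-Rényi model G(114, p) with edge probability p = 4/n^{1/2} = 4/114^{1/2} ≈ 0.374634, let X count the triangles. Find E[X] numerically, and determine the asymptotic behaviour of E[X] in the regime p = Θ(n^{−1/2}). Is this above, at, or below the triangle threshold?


Number of potential triangles: C(114, 3) = 240464.
Each occurs with probability p³ ≈ (0.374634)³ ≈ 5.25802561e-02.
By linearity: E[X] = C(114, 3)·p³ ≈ 240464 · 5.25802561e-02 ≈ 12643.658700.
Since α = 1/2 < 1, p = c/n^{1/2} ≫ 1/n is above the triangle threshold p ~ 1/n. Asymptotically E[X] ~ (c³/6)·n^{3(1−α)} = (4³/6)·n^{1.5} → ∞; triangles are abundant w.h.p.

E[X] ≈ 12643.658700; in regime p = Θ(1/n^{1/2}) E[X] diverges (above the triangle threshold p ~ 1/n).


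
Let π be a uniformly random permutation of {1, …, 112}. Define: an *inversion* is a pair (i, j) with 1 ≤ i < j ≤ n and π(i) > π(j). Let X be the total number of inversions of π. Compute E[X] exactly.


Write X = Σ X_I over the C(112, 2) = 6216 pairs i < j, with X_I the indicator of one inversion.
There are 6216 indicators.
For each fixed pair i < j, the values π(i) and π(j) are two distinct elements of {1, …, 112} in uniformly random order; by symmetry P[π(i) > π(j)] = 1/2.
By linearity: E[X] = 6216 · (1/2) = C(112, 2) · (1/2) = 6216/2 = 3108 ≈ 3108.00000.

E[X] = 3108 = 3108.00000.


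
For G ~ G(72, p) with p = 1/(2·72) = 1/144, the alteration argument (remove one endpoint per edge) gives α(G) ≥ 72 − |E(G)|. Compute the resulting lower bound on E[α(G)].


E[|E(G)|] = C(72, 2)·p = 2556 · (1/144) = 71/4.
E[α(G)] ≥ n − E[|E(G)|] = 72 − 71/4 = 217/4.
Numerically: ≈ 54.250.
(This is only a lower bound; the true E[α(G)] may be larger.)

E[α(G)] ≥ 217/4 ≈ 54.250.


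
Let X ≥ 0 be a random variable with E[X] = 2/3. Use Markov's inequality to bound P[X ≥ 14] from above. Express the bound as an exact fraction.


μ = E[X] = 2/3, a = 14.
Markov: P[X ≥ 14] ≤ μ/a = (2/3)/14 = 1/21.
Numerically: ≈ 0.048.
(Since a = 14 > μ = 0.667, the bound 1/21 is < 1 and informative.)

P[X ≥ 14] ≤ 1/21 ≈ 0.048.


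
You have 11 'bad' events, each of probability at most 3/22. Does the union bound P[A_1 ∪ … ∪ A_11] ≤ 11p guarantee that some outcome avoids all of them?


Union bound: P[∪_{i=1}^{11} A_i] ≤ Σ_i P[A_i] ≤ 11·p = 11·(3/22) = 3/2.
Numerically: 3/2 ≈ 1.500000.
Is 3/2 < 1? NO.
Since the bound 3/2 is ≥ 1, the union bound is uninformative here; it does NOT by itself certify existence.

11·p = 3/2 ≈ 1.500000; existence NOT certified by the union bound.


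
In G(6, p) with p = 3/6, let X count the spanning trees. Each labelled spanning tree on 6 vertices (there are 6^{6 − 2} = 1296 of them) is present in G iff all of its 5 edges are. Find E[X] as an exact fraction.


K_6 has 6^{6 − 2} = 1296 labelled spanning trees.
For each such spanning tree H, let X_H = 1 if all 5 edges of H are present in G. Then P[X_H = 1] = p^{5} = (1/2)^{5} = 1/32.
By linearity of expectation: E[X] = Σ_H E[X_H] = 1296 · p^{5} = 1296 · 1/32 = 81/2.
Numerically: E[X] ≈ 40.5.

E[X] = 1296 · (1/2)^{5} = 81/2 ≈ 40.5.


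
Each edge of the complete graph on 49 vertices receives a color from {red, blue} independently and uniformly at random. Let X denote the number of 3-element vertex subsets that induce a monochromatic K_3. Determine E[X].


Let X = Σ_S X_S over the C(49, 3) = 18424 subsets S of size 3, where X_S = 1 if the K_3 on S is monochromatic.
For a fixed S, the K_3 on S has C(3, 2) = 3 edges. P[all 3 edges red] = (1/2)^3, and likewise for blue, so P[monochromatic] = 2·(1/2)^3 = 2^{1 − 3} = 1/4.
Summing: E[X] = C(49, 3) · 2^{1 − 3} = 18424 · 1/4 = 4606.
Numerically: E[X] ≈ 4606.000.

E[X] = C(49,3)·2^(1−C(3,2)) = 4606 ≈ 4606.000.


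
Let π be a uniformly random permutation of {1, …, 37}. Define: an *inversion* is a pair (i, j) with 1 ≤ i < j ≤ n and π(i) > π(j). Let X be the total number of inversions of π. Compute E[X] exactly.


Write X = Σ X_I over the C(37, 2) = 666 pairs i < j, with X_I the indicator of one inversion.
There are 666 indicators.
For each fixed pair i < j, the values π(i) and π(j) are two distinct elements of {1, …, 37} in uniformly random order; by symmetry P[π(i) > π(j)] = 1/2.
By linearity: E[X] = 666 · (1/2) = C(37, 2) · (1/2) = 666/2 = 333 ≈ 333.0000.

E[X] = 333 = 333.0000.


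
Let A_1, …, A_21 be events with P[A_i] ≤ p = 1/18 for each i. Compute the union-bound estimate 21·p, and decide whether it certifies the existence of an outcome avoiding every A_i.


Union bound: P[∪_{i=1}^{21} A_i] ≤ Σ_i P[A_i] ≤ 21·p = 21·(1/18) = 7/6.
Numerically: 7/6 ≈ 1.1666667.
Is 7/6 < 1? NO.
Since the bound 7/6 is ≥ 1, the union bound is uninformative here; it does NOT by itself certify existence.

21·p = 7/6 ≈ 1.1666667; existence NOT certified by the union bound.


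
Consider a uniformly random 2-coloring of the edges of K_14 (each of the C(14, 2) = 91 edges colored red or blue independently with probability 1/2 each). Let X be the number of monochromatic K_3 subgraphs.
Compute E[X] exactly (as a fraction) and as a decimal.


Let X = Σ_S X_S over the C(14, 3) = 364 subsets S of size 3, where X_S = 1 if the K_3 on S is monochromatic.
For a fixed S, the K_3 on S has C(3, 2) = 3 edges. P[all 3 edges red] = (1/2)^3, and likewise for blue, so P[monochromatic] = 2·(1/2)^3 = 2^{1 − 3} = 1/4.
Summing: E[X] = C(14, 3) · 2^{1 − 3} = 364 · 1/4 = 91.
Numerically: E[X] ≈ 91.000000.

E[X] = C(14,3)·2^(1−C(3,2)) = 91 ≈ 91.000000.


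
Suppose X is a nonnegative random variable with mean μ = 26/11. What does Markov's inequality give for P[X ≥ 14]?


μ = E[X] = 26/11, a = 14.
Markov: P[X ≥ 14] ≤ μ/a = (26/11)/14 = 13/77.
Numerically: ≈ 0.1688.
(Since a = 14 > μ = 2.3636, the bound 13/77 is < 1 and informative.)

P[X ≥ 14] ≤ 13/77 ≈ 0.1688.


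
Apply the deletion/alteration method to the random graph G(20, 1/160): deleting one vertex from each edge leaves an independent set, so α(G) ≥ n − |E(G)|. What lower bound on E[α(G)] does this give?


E[|E(G)|] = C(20, 2)·p = 190 · (1/160) = 19/16.
E[α(G)] ≥ n − E[|E(G)|] = 20 − 19/16 = 301/16.
Numerically: ≈ 18.812.
(This is only a lower bound; the true E[α(G)] may be larger.)

E[α(G)] ≥ 301/16 ≈ 18.812.


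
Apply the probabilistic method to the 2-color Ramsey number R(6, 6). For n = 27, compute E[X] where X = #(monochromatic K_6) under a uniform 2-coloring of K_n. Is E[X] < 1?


E[X] = C(27, 6) · 2^{1 − 15} = 296010 · 2^{−14} = 296010/16384.
As a reduced fraction: E[X] = 148005/8192 ≈ 18.0670166.
Is E[X] < 1? NO.
Since E[X] ≥ 1, the first-moment bound is inconclusive at n = 27; it does NOT by itself certify R(6, 6) > 27.

E[X] = 148005/8192 ≈ 18.0670166; E[X] ≥ 1; first-moment method inconclusive here.


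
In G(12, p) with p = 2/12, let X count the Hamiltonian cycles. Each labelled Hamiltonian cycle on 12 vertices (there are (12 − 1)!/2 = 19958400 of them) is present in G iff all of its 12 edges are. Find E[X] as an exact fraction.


K_12 has (12 − 1)!/2 = 19958400 labelled Hamiltonian cycles.
For each such Hamiltonian cycle H, let X_H = 1 if all 12 edges of H are present in G. Then P[X_H = 1] = p^{12} = (1/6)^{12} = 1/2176782336.
Summing the indicators: E[X] = Σ_H E[X_H] = 19958400 · p^{12} = 19958400 · 1/2176782336 = 1925/209952.
Numerically: E[X] ≈ 0.009169.

E[X] = 19958400 · (1/6)^{12} = 1925/209952 ≈ 0.009169.


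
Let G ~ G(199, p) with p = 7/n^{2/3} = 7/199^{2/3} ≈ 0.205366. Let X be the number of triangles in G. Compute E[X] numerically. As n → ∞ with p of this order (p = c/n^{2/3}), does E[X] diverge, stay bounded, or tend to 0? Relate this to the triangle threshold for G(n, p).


Number of potential triangles: C(199, 3) = 1293699.
Each occurs with probability p³ ≈ (0.205366)³ ≈ 8.66139744e-03.
By linearity: E[X] = C(199, 3)·p³ ≈ 1293699 · 8.66139744e-03 ≈ 11205.241206.
Since α = 2/3 < 1, p = c/n^{2/3} ≫ 1/n is above the triangle threshold p ~ 1/n. Asymptotically E[X] ~ (c³/6)·n^{3(1−α)} = (7³/6)·n^{1} → ∞; triangles are abundant w.h.p.

E[X] ≈ 11205.241206; in regime p = Θ(1/n^{2/3}) E[X] diverges (above the triangle threshold p ~ 1/n).


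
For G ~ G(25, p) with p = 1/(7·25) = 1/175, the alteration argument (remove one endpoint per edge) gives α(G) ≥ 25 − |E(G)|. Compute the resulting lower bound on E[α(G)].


E[|E(G)|] = C(25, 2)·p = 300 · (1/175) = 12/7.
E[α(G)] ≥ n − E[|E(G)|] = 25 − 12/7 = 163/7.
Numerically: ≈ 23.28571.
(This is only a lower bound; the true E[α(G)] may be larger.)

E[α(G)] ≥ 163/7 ≈ 23.28571.


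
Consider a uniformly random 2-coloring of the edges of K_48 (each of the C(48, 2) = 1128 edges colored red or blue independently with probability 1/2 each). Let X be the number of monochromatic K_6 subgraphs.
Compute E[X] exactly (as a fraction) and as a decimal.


Let X = Σ_S X_S over the C(48, 6) = 12271512 subsets S of size 6, where X_S = 1 if the K_6 on S is monochromatic.
For a fixed S, the K_6 on S has C(6, 2) = 15 edges. P[all 15 edges red] = (1/2)^15, and likewise for blue, so P[monochromatic] = 2·(1/2)^15 = 2^{1 − 15} = 1/16384.
Summing: E[X] = C(48, 6) · 2^{1 − 15} = 12271512 · 1/16384 = 1533939/2048.
Numerically: E[X] ≈ 748.9937.

E[X] = C(48,6)·2^(1−C(6,2)) = 1533939/2048 ≈ 748.9937.
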